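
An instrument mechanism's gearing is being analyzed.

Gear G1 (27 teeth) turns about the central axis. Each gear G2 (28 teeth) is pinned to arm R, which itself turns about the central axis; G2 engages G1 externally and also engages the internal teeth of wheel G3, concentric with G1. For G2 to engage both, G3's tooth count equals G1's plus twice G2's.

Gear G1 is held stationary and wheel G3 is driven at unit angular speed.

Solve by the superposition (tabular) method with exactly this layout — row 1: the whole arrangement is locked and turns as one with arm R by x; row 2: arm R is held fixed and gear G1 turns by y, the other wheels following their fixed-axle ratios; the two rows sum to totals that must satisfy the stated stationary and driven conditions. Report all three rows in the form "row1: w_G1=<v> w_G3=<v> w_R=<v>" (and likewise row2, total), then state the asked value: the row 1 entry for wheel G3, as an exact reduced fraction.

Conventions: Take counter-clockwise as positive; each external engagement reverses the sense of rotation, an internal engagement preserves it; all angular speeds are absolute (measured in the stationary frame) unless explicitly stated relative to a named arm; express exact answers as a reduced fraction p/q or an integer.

row1: w_G1=83/110 w_G3=83/110 w_R=83/110
row2: w_G1=-83/110 w_G3=27/110 w_R=0
total: w_G1=0 w_G3=1 w_R=83/110
asked value: 83/110

class = planetary set [G3 = 27+2·28 = 83; Willis about the carrier]
row 1 — lock + rotate with arm: ω_sun = ω_ring = ω_arm = x
row 2 (arm held, sun turns y): ω_ring = −(27/83)·y, ω_arm = 0
boundary: total ω_sun = x + y = 0 and total ω_ring = x − (27/83)·y = 1  ⇒  y = -83/110, x = 83/110
row 2 ring = −(27/83)·(-83/110) = 27/110
totals (row 1 + row 2): sun 83/110 + (-83/110) = 0, ring 83/110 + 27/110 = 1, arm 83/110 + 0 = 83/110
asked cell (row1, ring) = 83/110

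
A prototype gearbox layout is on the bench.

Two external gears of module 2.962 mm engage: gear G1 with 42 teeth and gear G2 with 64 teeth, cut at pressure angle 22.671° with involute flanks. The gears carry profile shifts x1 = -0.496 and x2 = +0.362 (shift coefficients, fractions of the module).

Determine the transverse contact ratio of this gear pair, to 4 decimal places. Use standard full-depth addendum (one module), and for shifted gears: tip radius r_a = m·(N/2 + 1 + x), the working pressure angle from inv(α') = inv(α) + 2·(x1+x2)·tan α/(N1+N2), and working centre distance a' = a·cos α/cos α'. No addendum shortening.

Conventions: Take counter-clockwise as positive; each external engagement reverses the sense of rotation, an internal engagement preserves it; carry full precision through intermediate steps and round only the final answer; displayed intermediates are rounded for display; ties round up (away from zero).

1.6481

single-mesh involute tooth geometry (42T engaging 64T at module 2.962)
base radii: r_b1 = 57.395856, r_b2 = 87.460353
tip radii: r_a1 = 63.694848, r_a2 = 98.818244
inv(α') = inv(22.671°) + 2·(-0.496+0.362)·tan α/(42+64) = 0.02097477  ⇒  α' = 22.31814°
a' = a·cos α / cos α' = 156.9860·cos 22.671°/cos 22.31814° = 156.586152
action lengths: √(r_a1²−r_b1²) = 27.617917, √(r_a2²−r_b2²) = 45.997087
base pitch p_b = π·m·cos α = 8.586400
CR = (27.617917 + 45.997087 − 156.586152·sin 22.31814°)/8.586400 = 1.648136
contact ratio ≈ 1.6481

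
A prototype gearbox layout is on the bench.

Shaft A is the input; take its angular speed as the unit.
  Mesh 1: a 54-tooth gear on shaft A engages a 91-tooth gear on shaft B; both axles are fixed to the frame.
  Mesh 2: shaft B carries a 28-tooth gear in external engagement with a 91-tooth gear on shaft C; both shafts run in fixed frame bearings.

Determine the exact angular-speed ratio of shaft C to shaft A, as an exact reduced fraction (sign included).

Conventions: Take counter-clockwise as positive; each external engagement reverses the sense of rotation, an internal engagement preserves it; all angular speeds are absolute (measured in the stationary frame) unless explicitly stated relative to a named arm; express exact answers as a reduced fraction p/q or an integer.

216/1183

class = fixed-axis compound train [2 meshes; 2 ratios multiply, 2 sense flips]
mesh 1 [54T→91T]: running ratio 54/91, sense −
mesh 2 [28T→91T]: running ratio 216/1183, sense +
ω_out/ω_in = 216/1183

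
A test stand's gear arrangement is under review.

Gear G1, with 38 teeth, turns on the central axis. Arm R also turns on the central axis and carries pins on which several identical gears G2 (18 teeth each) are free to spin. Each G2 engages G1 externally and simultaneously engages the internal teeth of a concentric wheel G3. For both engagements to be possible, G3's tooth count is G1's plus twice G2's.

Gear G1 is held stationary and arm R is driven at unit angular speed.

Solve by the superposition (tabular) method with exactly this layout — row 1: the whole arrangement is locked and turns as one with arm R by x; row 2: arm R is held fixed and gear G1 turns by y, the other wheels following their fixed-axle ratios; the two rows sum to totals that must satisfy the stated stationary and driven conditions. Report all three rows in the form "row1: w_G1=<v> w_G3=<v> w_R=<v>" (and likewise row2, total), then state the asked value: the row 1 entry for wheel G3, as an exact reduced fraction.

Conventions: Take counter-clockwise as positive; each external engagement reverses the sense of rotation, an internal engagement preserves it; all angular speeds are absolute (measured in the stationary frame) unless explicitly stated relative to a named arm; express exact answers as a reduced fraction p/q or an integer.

row1: w_G1=1 w_G3=1 w_R=1
row2: w_G1=-1 w_G3=19/37 w_R=0
total: w_G1=0 w_G3=56/37 w_R=1
asked value: 1

topology: planetary set — G1 38T / G2 18T / G3 74T, arm = carrier (Willis)
row 1 — lock + rotate with arm: ω_sun = ω_ring = ω_arm = x
row 2 — arm fixed, fixed-axis ratios: sun y, ring −(38/74)·y, arm 0
boundary: total ω_sun = x + y = 0 and total ω_arm = x = 1  ⇒  y = -1, x = 1
row 2 ring = −(38/74)·(-1) = 19/37
totals (row 1 + row 2): sun 1 + (-1) = 0, ring 1 + 19/37 = 56/37, arm 1 + 0 = 1
asked cell (row1, ring) = 1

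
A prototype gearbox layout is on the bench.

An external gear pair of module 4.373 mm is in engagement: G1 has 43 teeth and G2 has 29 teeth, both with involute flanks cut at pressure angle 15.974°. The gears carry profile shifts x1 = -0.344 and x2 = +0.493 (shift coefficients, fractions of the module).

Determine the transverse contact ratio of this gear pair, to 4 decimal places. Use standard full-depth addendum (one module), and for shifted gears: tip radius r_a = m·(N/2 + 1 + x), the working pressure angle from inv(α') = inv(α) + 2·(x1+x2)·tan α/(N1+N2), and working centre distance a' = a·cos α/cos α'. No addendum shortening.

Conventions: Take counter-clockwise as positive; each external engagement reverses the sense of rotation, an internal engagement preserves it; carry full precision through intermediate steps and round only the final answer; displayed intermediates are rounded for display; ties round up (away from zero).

1.7857

single-mesh involute tooth geometry (43T engaging 29T at module 4.373)
base radii: r_b1 = 90.389095, r_b2 = 60.960087
tip radii: r_a1 = 96.888188, r_a2 = 69.937389
inv(α') = inv(15.974°) + 2·(-0.344+0.493)·tan α/(43+29) = 0.00864023  ⇒  α' = 16.76077°
a' = a·cos α / cos α' = 157.4280·cos 15.974°/cos 16.76077° = 158.064199
action lengths: √(r_a1²−r_b1²) = 34.887427, √(r_a2²−r_b2²) = 34.279821
base pitch p_b = π·m·cos α = 13.207708
CR = (34.887427 + 34.279821 − 158.064199·sin 16.76077°)/13.207708 = 1.785721
contact ratio ≈ 1.7857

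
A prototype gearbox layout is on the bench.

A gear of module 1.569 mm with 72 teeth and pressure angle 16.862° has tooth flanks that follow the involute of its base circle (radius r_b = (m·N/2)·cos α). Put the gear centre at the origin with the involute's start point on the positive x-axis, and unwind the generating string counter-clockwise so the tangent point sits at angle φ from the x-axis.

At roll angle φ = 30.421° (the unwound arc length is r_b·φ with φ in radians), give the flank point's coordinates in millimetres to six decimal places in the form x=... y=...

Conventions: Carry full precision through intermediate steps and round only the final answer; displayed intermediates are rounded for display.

class = single-mesh tooth geometry [base-circle involute, m = 1.569, 72T]
pitch radius r_p = m·N/2 = 1.569·72/2 = 56.484000
base radius r_b = r_p·cos α = 56.484000·cos 16.862° = 54.055537
roll angle φ = 30.421° = 0.53094661 rad
x = r_b·(cos φ + φ·sin φ) = 61.146157
y = r_b·(sin φ − φ·cos φ) = 2.621675

x=61.146157 y=2.621675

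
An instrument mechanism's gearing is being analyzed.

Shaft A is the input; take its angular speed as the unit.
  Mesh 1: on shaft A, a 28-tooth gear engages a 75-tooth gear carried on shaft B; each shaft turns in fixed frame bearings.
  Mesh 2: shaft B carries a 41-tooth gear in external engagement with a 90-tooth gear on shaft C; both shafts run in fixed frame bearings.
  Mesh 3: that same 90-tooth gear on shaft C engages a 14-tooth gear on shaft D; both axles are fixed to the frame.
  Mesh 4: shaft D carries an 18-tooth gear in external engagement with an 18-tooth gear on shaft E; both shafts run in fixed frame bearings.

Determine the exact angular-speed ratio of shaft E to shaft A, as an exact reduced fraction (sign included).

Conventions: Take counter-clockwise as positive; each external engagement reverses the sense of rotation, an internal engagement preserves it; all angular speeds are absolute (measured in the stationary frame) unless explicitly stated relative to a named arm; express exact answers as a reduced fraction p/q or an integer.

82/75

class = fixed-axis compound train [4 meshes; 4 ratios multiply, 4 sense flips]
mesh 1 [28T→75T]: running ratio 28/75, sense −
mesh 2 [41T→90T]: running ratio 574/3375, sense +
mesh 3 [90T→14T]: running ratio 82/75, sense −
mesh 4 [18T→18T]: running ratio 82/75, sense +
ω_out/ω_in = 82/75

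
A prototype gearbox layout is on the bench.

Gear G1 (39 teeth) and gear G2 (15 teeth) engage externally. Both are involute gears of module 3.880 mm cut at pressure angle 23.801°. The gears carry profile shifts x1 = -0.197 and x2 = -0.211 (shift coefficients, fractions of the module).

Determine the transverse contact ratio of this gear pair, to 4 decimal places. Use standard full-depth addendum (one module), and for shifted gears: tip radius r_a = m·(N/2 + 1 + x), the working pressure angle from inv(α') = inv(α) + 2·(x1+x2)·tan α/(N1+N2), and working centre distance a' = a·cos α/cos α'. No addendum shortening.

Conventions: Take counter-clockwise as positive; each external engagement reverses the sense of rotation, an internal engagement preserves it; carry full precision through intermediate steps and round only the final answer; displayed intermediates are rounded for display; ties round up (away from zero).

class = single-mesh tooth geometry [involute pair 39T × 15T, m = 3.880]
base radii: r_b1 = 69.225316, r_b2 = 26.625121
tip radii: r_a1 = 78.775640, r_a2 = 32.161320
inv(α') = inv(23.801°) + 2·(-0.197-0.211)·tan α/(39+15) = 0.01900248  ⇒  α' = 21.62394°
a' = a·cos α / cos α' = 104.7600·cos 23.801°/cos 21.62394° = 103.106830
action lengths: √(r_a1²−r_b1²) = 37.595972, √(r_a2²−r_b2²) = 18.040327
base pitch p_b = π·m·cos α = 11.152705
CR = (37.595972 + 18.040327 − 103.106830·sin 21.62394°)/11.152705 = 1.581687
contact ratio ≈ 1.5817

1.5817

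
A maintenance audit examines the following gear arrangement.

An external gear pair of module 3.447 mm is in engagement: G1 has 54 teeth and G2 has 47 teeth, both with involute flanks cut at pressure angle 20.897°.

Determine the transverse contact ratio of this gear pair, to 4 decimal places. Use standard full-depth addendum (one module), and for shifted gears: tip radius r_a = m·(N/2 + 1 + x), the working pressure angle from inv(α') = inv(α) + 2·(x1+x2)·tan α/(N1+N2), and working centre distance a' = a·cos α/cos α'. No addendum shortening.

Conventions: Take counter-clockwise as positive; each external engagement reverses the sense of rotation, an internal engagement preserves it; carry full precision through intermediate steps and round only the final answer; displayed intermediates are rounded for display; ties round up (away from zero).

1.7095

recognized (one external pair, fixed centres): single-mesh tooth geometry, m = 3.447, N1 = 54, N2 = 47
base radii: r_b1 = 86.947215, r_b2 = 75.676279
tip radii: r_a1 = 96.516000, r_a2 = 84.451500
no profile shift: α' = α, a' = a
action lengths: √(r_a1²−r_b1²) = 41.898928, √(r_a2²−r_b2²) = 37.485419
base pitch p_b = π·m·cos α = 10.116768
CR = (41.898928 + 37.485419 − 174.073500·sin 20.89700°)/10.116768 = 1.709462
contact ratio ≈ 1.7095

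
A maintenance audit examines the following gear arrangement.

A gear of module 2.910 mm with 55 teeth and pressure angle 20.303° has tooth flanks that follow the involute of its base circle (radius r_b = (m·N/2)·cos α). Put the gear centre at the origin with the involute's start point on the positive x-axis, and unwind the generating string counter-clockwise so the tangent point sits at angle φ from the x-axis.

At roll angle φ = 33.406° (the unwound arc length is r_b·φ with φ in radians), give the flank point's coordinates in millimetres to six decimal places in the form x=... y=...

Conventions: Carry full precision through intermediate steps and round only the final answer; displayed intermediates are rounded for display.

topology: single-mesh involute geometry — m = 2.910, N = 55
pitch radius r_p = m·N/2 = 2.910·55/2 = 80.025000
base radius r_b = r_p·cos α = 80.025000·cos 20.303° = 75.053108
roll angle φ = 33.406° = 0.58304469 rad
x = r_b·(cos φ + φ·sin φ) = 86.746086
y = r_b·(sin φ − φ·cos φ) = 4.792003

x=86.746086 y=4.792003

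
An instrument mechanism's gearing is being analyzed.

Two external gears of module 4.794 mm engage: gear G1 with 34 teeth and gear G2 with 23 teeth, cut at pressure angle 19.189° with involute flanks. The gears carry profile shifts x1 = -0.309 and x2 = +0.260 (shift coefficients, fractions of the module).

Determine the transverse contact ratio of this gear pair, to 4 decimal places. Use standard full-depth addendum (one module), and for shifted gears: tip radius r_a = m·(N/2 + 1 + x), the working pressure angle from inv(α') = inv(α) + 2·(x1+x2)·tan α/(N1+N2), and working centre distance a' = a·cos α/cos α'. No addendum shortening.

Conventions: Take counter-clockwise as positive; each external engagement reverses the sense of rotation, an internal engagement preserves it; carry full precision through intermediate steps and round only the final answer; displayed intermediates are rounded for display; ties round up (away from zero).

class = single-mesh tooth geometry [involute pair 34T × 23T, m = 4.794]
base radii: r_b1 = 76.969930, r_b2 = 52.067894
tip radii: r_a1 = 84.810654, r_a2 = 61.171440
inv(α') = inv(19.189°) + 2·(-0.309+0.260)·tan α/(34+23) = 0.01251201  ⇒  α' = 18.90132°
a' = a·cos α / cos α' = 136.6290·cos 19.189°/cos 18.90132° = 136.392391
action lengths: √(r_a1²−r_b1²) = 35.615684, √(r_a2²−r_b2²) = 32.107313
base pitch p_b = π·m·cos α = 14.224010
CR = (35.615684 + 32.107313 − 136.392391·sin 18.90132°)/14.224010 = 1.654958
contact ratio ≈ 1.6550

1.6550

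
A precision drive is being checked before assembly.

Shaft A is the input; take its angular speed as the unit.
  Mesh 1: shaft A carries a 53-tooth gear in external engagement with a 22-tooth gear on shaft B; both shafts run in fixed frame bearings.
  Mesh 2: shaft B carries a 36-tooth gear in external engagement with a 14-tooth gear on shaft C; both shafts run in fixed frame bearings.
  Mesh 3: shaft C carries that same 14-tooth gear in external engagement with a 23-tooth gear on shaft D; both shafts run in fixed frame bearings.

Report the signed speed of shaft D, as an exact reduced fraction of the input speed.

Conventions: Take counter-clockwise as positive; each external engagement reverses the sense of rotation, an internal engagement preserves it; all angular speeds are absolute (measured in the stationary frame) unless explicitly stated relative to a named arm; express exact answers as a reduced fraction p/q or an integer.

-954/253

3-mesh fixed-axis compound train (all bearings frame-fixed)
mesh 1 [53T→22T]: |ω|/ω_in = 1×53/22 = 53/22, sense flips to −
mesh 2 [36T→14T]: |ω|/ω_in = (53/22)×36/14 = 477/77, sense flips to +
mesh 3 [14T→23T]: |ω|/ω_in = (477/77)×14/23 = 954/253, sense flips to −
signed output speed (× input speed) = -954/253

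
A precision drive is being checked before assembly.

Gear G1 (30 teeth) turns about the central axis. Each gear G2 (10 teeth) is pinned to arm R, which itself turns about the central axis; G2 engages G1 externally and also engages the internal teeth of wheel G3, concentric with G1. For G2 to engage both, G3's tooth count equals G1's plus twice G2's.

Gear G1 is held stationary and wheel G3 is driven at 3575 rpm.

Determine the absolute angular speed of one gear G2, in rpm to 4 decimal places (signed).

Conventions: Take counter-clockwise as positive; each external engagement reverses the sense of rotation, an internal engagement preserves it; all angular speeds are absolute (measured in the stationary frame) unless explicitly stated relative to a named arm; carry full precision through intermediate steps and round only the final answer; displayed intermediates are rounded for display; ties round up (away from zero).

+8937.5000 rpm

planetary set (30T centre, 10T on arm, 50T internal) — Willis relation
normalise by the input: solve with ω_ring = 1, then scale by 3575 rpm
ring teeth: 30 + 2·10 = 50
30(ω_sun−ω_arm) = −50(ω_ring−ω_arm),  ω_sun = 0, ω_ring = 1
30(0−ω_arm) = −50(1−ω_arm)  ⇒  80·ω_arm = 50  ⇒  ω_arm = 5/8
sun–planet mesh: 30·(0−5/8) = −10·(ω_p−ω_arm)  ⇒  ω_p−ω_arm = 15/8
ω_p = 5/8 + 15/8 = 5/2
scale: ω_p = 5/2 × 3575 rpm = +8937.5000 rpm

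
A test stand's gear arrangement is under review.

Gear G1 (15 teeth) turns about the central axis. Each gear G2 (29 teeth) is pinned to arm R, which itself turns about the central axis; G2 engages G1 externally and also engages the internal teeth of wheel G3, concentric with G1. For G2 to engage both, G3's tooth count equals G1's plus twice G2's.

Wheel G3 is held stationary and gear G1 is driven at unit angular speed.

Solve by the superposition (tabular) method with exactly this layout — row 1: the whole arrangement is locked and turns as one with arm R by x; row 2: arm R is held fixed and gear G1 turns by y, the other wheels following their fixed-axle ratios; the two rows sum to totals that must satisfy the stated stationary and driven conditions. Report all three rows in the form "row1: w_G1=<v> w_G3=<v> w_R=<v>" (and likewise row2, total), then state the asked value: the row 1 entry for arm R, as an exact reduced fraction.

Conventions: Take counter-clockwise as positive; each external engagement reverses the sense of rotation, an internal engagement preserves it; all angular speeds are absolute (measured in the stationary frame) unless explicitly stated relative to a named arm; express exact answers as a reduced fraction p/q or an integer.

row1: w_G1=15/88 w_G3=15/88 w_R=15/88
row2: w_G1=73/88 w_G3=-15/88 w_R=0
total: w_G1=1 w_G3=0 w_R=15/88
asked value: 15/88

class = planetary set [G3 = 15+2·29 = 73; Willis about the carrier]
superposition row 1 [locked train]: every member turns x
superposition row 2 [arm held]: sun y, ring −(15/73)·y, arm 0
boundary: total ω_ring = x − (15/73)·y = 0 and total ω_sun = x + y = 1  ⇒  y = 73/88, x = 15/88
row 2 ring = −(15/73)·73/88 = -15/88
totals (row 1 + row 2): sun 15/88 + 73/88 = 1, ring 15/88 + (-15/88) = 0, arm 15/88 + 0 = 15/88
asked cell (row1, arm) = 15/88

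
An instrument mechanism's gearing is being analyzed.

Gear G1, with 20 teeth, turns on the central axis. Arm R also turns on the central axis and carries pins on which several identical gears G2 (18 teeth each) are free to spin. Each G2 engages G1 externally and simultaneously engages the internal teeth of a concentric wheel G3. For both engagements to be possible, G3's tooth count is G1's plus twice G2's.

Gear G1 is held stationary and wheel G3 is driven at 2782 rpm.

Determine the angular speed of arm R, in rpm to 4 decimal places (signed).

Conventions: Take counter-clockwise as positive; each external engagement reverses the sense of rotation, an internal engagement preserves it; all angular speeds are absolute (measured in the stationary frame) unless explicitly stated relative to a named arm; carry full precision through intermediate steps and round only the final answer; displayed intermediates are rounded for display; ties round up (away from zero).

planetary set (20T centre, 18T on arm, 56T internal) — Willis relation
normalise by the input: solve with ω_ring = 1, then scale by 2782 rpm
ring teeth: 20 + 2·18 = 56
20(ω_sun−ω_arm) = −56(ω_ring−ω_arm),  ω_sun = 0, ω_ring = 1
20(0−ω_arm) = −56(1−ω_arm)  ⇒  76·ω_arm = 56  ⇒  ω_arm = 14/19
scale: ω_arm = 14/19 × 2782 rpm = +2049.8947 rpm

+2049.8947 rpm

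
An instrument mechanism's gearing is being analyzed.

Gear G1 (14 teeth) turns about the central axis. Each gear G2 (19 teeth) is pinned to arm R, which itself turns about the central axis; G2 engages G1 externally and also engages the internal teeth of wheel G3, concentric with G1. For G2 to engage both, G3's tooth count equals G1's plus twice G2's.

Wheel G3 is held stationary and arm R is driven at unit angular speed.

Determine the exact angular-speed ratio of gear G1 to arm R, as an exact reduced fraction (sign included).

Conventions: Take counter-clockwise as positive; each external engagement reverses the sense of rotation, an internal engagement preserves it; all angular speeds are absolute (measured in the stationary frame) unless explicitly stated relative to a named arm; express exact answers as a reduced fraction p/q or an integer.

33/7

class = planetary set [G3 = 14+2·19 = 52; Willis about the carrier]
ring teeth: 14 + 2·19 = 52
14(ω_sun−ω_arm) = −52(ω_ring−ω_arm),  ω_ring = 0, ω_arm = 1
ω_sun = 1 − (52/14)(0−1) = 33/7
ω_out/ω_in = 33/7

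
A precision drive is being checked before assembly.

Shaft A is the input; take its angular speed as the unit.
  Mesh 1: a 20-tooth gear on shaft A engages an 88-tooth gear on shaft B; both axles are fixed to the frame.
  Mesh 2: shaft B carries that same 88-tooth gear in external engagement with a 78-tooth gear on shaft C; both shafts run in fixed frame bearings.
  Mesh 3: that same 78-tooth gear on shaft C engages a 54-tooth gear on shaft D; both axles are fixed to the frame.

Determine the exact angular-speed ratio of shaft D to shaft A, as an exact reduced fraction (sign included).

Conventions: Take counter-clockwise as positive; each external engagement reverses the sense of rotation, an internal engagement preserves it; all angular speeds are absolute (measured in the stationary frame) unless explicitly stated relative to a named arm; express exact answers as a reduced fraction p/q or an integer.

class = fixed-axis compound train [3 meshes; 3 ratios multiply, 3 sense flips]
mesh 1 [20T→88T]: running ratio 5/22, sense −
mesh 2 [88T→78T]: running ratio 10/39, sense +
mesh 3 [78T→54T]: running ratio 10/27, sense −
ω_out/ω_in = -10/27

-10/27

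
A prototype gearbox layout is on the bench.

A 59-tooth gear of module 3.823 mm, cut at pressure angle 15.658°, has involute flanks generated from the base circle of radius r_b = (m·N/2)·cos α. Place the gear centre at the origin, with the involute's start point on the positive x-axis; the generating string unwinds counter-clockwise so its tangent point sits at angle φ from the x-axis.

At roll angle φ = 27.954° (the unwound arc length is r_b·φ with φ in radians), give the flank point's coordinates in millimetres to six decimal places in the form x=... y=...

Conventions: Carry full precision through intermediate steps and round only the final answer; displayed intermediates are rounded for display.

x=120.758811 y=4.104615

single-mesh involute tooth geometry (59T wheel at module 3.823)
pitch radius r_p = m·N/2 = 3.823·59/2 = 112.778500
base radius r_b = r_p·cos α = 112.778500·cos 15.658° = 108.593273
roll angle φ = 27.954° = 0.48788934 rad
x = r_b·(cos φ + φ·sin φ) = 120.758811
y = r_b·(sin φ − φ·cos φ) = 4.104615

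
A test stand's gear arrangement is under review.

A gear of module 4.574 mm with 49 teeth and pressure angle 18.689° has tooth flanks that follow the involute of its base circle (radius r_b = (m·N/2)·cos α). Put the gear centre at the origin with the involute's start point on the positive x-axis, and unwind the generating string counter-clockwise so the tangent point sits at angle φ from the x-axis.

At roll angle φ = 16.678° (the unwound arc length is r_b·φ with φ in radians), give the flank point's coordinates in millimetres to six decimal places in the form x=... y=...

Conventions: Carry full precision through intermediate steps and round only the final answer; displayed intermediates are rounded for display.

x=110.556580 y=0.865357

recognized (one wheel, involute flank): single-mesh tooth geometry, m = 4.574, N = 49
pitch radius r_p = m·N/2 = 4.574·49/2 = 112.063000
base radius r_b = r_p·cos α = 112.063000·cos 18.689° = 106.154121
roll angle φ = 16.678° = 0.29108601 rad
x = r_b·(cos φ + φ·sin φ) = 110.556580
y = r_b·(sin φ − φ·cos φ) = 0.865357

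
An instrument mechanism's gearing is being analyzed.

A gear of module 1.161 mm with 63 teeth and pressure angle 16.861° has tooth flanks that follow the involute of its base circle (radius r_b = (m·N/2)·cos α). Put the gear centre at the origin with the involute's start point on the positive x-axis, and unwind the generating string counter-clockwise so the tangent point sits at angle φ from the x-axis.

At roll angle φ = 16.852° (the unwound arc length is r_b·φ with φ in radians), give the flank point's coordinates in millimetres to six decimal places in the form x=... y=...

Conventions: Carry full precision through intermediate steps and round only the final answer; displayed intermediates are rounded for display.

x=36.480619 y=0.294282

single-mesh involute tooth geometry (63T wheel at module 1.161)
pitch radius r_p = m·N/2 = 1.161·63/2 = 36.571500
base radius r_b = r_p·cos α = 36.571500·cos 16.861° = 34.999336
roll angle φ = 16.852° = 0.29412289 rad
x = r_b·(cos φ + φ·sin φ) = 36.480619
y = r_b·(sin φ − φ·cos φ) = 0.294282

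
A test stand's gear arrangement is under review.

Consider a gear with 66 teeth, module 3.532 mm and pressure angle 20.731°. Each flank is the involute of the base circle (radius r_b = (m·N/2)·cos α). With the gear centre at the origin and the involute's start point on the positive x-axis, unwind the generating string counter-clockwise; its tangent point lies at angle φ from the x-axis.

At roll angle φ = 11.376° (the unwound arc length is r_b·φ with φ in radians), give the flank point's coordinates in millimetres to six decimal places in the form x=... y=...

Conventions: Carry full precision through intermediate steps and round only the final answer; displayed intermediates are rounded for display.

x=111.136837 y=0.283289

recognized (one wheel, involute flank): single-mesh tooth geometry, m = 3.532, N = 66
pitch radius r_p = m·N/2 = 3.532·66/2 = 116.556000
base radius r_b = r_p·cos α = 116.556000·cos 20.731° = 109.009307
roll angle φ = 11.376° = 0.19854866 rad
x = r_b·(cos φ + φ·sin φ) = 111.136837
y = r_b·(sin φ − φ·cos φ) = 0.283289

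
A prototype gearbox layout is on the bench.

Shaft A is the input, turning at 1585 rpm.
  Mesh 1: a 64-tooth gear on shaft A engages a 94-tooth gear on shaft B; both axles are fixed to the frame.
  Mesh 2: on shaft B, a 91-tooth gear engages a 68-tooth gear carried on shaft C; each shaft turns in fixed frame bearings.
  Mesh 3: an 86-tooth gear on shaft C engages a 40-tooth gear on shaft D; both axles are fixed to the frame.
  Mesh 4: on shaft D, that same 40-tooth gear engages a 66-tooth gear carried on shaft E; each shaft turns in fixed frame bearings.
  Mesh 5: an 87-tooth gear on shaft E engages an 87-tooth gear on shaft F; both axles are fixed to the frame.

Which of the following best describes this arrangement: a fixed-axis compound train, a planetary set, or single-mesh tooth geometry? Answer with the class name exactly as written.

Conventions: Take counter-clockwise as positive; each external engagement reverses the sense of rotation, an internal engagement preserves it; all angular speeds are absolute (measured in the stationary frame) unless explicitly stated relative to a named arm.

fixed-axis compound train

class = fixed-axis compound train [5 meshes; 5 ratios multiply, 5 sense flips]
classification: fixed-axis compound train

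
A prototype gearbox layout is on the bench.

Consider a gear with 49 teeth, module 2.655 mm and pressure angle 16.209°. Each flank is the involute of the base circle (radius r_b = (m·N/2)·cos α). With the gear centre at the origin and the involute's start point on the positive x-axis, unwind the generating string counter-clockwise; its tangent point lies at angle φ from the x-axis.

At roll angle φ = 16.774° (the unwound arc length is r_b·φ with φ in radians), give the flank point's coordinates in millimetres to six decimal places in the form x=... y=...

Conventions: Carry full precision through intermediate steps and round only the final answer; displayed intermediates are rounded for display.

topology: single-mesh involute geometry — m = 2.655, N = 49
pitch radius r_p = m·N/2 = 2.655·49/2 = 65.047500
base radius r_b = r_p·cos α = 65.047500·cos 16.209° = 62.461852
roll angle φ = 16.774° = 0.29276153 rad
x = r_b·(cos φ + φ·sin φ) = 65.081550
y = r_b·(sin φ − φ·cos φ) = 0.517975

x=65.081550 y=0.517975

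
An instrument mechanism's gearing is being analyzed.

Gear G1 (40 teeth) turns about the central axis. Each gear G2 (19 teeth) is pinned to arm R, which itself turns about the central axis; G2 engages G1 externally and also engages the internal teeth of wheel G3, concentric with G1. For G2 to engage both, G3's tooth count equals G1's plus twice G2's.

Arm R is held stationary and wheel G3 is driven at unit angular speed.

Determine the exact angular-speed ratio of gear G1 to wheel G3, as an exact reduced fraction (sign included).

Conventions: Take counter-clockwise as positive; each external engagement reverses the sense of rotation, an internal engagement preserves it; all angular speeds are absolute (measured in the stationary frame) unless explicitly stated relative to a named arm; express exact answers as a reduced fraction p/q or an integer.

-39/20

planetary set (40T centre, 19T on arm, 78T internal) — Willis relation
ring teeth: 40 + 2·19 = 78
40(ω_sun−ω_arm) = −78(ω_ring−ω_arm),  ω_arm = 0, ω_ring = 1
ω_sun = 0 − (78/40)(1−0) = -39/20
ω_out/ω_in = -39/20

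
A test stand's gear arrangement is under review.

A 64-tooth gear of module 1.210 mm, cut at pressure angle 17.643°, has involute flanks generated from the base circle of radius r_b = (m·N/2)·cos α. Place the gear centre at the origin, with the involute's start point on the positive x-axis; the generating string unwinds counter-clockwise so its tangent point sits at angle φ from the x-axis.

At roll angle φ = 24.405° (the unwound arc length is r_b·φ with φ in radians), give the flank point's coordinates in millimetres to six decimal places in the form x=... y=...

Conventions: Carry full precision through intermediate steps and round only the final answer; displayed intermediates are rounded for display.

x=40.095738 y=0.933381

recognized (one wheel, involute flank): single-mesh tooth geometry, m = 1.210, N = 64
pitch radius r_p = m·N/2 = 1.210·64/2 = 38.720000
base radius r_b = r_p·cos α = 38.720000·cos 17.643° = 36.898746
roll angle φ = 24.405° = 0.42594760 rad
x = r_b·(cos φ + φ·sin φ) = 40.095738
y = r_b·(sin φ − φ·cos φ) = 0.933381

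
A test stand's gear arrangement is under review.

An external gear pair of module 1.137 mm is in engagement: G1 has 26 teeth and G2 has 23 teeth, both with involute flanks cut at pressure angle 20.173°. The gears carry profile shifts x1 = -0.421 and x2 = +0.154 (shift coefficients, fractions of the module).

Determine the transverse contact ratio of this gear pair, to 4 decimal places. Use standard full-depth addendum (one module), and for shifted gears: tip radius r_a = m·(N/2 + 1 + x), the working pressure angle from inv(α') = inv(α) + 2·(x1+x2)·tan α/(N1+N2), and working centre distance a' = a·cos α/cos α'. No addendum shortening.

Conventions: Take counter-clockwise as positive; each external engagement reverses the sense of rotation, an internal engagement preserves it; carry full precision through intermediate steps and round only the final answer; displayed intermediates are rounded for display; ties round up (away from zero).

single-mesh involute tooth geometry (26T engaging 23T at module 1.137)
base radii: r_b1 = 13.874269, r_b2 = 12.273392
tip radii: r_a1 = 15.439323, r_a2 = 14.387598
inv(α') = inv(20.173°) + 2·(-0.421+0.154)·tan α/(26+23) = 0.01130431  ⇒  α' = 18.29014°
a' = a·cos α / cos α' = 27.8565·cos 20.173°/cos 18.29014° = 27.538942
action lengths: √(r_a1²−r_b1²) = 6.773282, √(r_a2²−r_b2²) = 7.507785
base pitch p_b = π·m·cos α = 3.352869
CR = (6.773282 + 7.507785 − 27.538942·sin 18.29014°)/3.352869 = 1.681708
contact ratio ≈ 1.6817

1.6817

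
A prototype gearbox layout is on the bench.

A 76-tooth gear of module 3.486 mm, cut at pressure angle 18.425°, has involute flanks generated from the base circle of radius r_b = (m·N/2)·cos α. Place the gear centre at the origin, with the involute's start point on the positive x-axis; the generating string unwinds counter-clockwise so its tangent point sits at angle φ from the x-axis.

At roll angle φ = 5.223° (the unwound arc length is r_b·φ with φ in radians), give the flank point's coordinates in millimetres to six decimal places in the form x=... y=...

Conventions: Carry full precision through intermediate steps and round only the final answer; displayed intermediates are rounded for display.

x=126.198549 y=0.031708

single-mesh involute tooth geometry (76T wheel at module 3.486)
pitch radius r_p = m·N/2 = 3.486·76/2 = 132.468000
base radius r_b = r_p·cos α = 132.468000·cos 18.425° = 125.677451
roll angle φ = 5.223° = 0.09115855 rad
x = r_b·(cos φ + φ·sin φ) = 126.198549
y = r_b·(sin φ − φ·cos φ) = 0.031708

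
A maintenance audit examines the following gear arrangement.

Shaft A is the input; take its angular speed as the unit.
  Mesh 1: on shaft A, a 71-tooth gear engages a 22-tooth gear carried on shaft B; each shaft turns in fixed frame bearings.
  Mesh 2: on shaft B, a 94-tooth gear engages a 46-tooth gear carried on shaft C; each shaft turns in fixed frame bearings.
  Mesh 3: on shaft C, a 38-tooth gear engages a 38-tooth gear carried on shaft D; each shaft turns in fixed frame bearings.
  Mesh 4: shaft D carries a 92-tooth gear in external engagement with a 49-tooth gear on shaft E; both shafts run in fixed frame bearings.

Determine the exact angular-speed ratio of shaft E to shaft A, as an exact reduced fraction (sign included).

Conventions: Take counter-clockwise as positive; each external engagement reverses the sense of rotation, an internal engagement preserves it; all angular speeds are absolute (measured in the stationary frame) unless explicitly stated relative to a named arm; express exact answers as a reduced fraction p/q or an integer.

class = fixed-axis compound train [4 meshes; 4 ratios multiply, 4 sense flips]
mesh 1 [71T→22T]: running ratio 71/22, sense −
mesh 2 [94T→46T]: running ratio 3337/506, sense +
mesh 3 [38T→38T]: running ratio 3337/506, sense −
mesh 4 [92T→49T]: running ratio 6674/539, sense +
ω_out/ω_in = 6674/539

6674/539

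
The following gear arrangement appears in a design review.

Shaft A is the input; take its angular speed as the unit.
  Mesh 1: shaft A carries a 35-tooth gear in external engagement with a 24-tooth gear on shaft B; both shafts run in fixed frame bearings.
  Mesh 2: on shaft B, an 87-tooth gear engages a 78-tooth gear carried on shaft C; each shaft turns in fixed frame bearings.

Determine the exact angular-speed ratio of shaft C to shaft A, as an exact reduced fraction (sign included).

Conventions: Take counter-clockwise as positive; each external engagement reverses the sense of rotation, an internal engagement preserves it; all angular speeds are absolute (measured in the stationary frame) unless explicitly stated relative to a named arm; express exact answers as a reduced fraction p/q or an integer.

class = fixed-axis compound train [2 meshes; 2 ratios multiply, 2 sense flips]
mesh 1 [35T→24T]: running ratio 35/24, sense −
mesh 2 [87T→78T]: running ratio 1015/624, sense +
ω_out/ω_in = 1015/624

1015/624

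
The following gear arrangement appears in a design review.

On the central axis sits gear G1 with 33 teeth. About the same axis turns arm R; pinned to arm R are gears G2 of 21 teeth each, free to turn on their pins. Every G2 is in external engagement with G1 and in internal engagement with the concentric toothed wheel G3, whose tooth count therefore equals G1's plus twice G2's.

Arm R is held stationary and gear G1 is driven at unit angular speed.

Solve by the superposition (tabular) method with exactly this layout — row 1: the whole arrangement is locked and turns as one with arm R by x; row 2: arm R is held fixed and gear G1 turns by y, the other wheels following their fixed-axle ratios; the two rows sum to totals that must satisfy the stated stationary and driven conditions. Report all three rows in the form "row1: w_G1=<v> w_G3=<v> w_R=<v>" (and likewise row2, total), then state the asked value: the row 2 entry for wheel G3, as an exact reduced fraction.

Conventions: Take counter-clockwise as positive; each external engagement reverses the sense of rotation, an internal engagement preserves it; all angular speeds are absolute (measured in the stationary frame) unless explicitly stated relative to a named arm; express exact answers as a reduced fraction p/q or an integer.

row1: w_G1=0 w_G3=0 w_R=0
row2: w_G1=1 w_G3=-11/25 w_R=0
total: w_G1=1 w_G3=-11/25 w_R=0
asked value: -11/25

planetary set (33T centre, 21T on arm, 75T internal) — Willis relation
row 1 (train locked, turned with arm): all members turn x
row 2: sun turns y, ring = −(33/75)·y, arm 0
boundary: total ω_arm = x = 0 and total ω_sun = x + y = 1  ⇒  y = 1, x = 0
row 2 ring = −(33/75)·1 = -11/25
totals (row 1 + row 2): sun 0 + 1 = 1, ring 0 + (-11/25) = -11/25, arm 0 + 0 = 0
asked cell (row2, ring) = -11/25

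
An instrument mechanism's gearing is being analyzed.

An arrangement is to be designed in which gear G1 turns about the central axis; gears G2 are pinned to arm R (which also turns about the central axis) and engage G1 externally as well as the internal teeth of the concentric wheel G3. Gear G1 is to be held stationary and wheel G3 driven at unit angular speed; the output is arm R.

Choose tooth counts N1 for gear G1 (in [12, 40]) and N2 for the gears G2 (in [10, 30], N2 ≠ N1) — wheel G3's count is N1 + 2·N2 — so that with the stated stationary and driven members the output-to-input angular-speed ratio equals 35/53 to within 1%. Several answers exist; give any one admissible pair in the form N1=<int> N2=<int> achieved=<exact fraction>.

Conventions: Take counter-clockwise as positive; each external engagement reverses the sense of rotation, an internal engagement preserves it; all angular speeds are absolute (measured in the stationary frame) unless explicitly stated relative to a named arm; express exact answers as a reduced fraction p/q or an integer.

N1=36 N2=17 achieved=35/53

topology: planetary set — design target 35/53, arm = carrier (Willis)
Willis with ω_sun = 0: ω_arm/ω_ring = N3/(N1+N3); set equal to 35/53  ⇒  N3/N1 = (35/53)/(1 − 35/53) = 35/18
N3 = N1 + 2·N2  ⇒  N2/N1 = (N3/N1 − 1)/2 = (35/18 − 1)/2 = 17/36
smallest multiple with N1 ≥ 12 and N2 ≥ 10: k = 1  ⇒  N1 = 1·36 = 36, N2 = 1·17 = 17 (N1 ≤ 40, N2 ≤ 30, N2 ≠ N1 ✓), N3 = 36 + 2·17 = 70
check: N3/(N1+N3) with N1 = 36, N3 = 70 gives 35/53; |achieved − target| = 0 ≤ 7/1060 ✓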